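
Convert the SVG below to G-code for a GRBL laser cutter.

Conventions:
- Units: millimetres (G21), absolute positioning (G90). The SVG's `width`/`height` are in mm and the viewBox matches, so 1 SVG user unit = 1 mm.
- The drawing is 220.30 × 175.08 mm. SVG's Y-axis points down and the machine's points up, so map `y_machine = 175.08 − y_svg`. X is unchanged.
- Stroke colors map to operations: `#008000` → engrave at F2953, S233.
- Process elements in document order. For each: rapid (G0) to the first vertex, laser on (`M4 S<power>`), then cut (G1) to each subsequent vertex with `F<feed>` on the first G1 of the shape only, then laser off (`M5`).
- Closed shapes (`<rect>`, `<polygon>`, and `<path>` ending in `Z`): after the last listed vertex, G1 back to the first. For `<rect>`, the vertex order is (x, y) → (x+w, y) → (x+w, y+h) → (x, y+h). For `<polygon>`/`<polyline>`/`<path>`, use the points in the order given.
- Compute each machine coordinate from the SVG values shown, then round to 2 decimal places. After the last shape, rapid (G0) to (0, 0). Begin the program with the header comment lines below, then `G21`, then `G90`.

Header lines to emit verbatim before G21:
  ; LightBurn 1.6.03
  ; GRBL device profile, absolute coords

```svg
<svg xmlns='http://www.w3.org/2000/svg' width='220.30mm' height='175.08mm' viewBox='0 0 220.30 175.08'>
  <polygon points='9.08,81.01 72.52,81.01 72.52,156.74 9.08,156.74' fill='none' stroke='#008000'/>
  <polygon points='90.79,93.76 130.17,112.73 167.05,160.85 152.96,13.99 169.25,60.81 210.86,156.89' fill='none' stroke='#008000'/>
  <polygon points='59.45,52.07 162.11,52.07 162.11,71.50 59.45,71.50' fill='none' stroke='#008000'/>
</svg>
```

viewBox `0 0 220.30 175.08` with mm width/height → 1 unit = 1 mm. Flip: y_m = 175.08 − y_svg.

**Shape 1** — `<polygon>` rectangle, stroke `#008000` → engrave (S233, F2953). Machine vertices: (9.08,94.07) → (72.52,94.07) → (72.52,18.34) → (9.08,18.34) → (9.08,94.07). Closed: final G1 returns to the first vertex.

**Shape 2** — `<polygon>` closed polygon, stroke `#008000` → engrave (S233, F2953). Machine vertices: (90.79,81.32) → (130.17,62.35) → (167.05,14.23) → (152.96,161.09) → (169.25,114.27) → (210.86,18.19) → (90.79,81.32). Closed: final G1 returns to the first vertex.

**Shape 3** — `<polygon>` rectangle, stroke `#008000` → engrave (S233, F2953). Machine vertices: (59.45,123.01) → (162.11,123.01) → (162.11,103.58) → (59.45,103.58) → (59.45,123.01). Closed: final G1 returns to the first vertex.

; LightBurn 1.6.03
; GRBL device profile, absolute coords
G21
G90
G0 X9.08 Y94.07
M4 S233
G1 X72.52 Y94.07 F2953
G1 X72.52 Y18.34
G1 X9.08 Y18.34
G1 X9.08 Y94.07
M5
G0 X90.79 Y81.32
M4 S233
G1 X130.17 Y62.35 F2953
G1 X167.05 Y14.23
G1 X152.96 Y161.09
G1 X169.25 Y114.27
G1 X210.86 Y18.19
G1 X90.79 Y81.32
M5
G0 X59.45 Y123.01
M4 S233
G1 X162.11 Y123.01 F2953
G1 X162.11 Y103.58
G1 X59.45 Y103.58
G1 X59.45 Y123.01
M5
G0 X0.00 Y0.00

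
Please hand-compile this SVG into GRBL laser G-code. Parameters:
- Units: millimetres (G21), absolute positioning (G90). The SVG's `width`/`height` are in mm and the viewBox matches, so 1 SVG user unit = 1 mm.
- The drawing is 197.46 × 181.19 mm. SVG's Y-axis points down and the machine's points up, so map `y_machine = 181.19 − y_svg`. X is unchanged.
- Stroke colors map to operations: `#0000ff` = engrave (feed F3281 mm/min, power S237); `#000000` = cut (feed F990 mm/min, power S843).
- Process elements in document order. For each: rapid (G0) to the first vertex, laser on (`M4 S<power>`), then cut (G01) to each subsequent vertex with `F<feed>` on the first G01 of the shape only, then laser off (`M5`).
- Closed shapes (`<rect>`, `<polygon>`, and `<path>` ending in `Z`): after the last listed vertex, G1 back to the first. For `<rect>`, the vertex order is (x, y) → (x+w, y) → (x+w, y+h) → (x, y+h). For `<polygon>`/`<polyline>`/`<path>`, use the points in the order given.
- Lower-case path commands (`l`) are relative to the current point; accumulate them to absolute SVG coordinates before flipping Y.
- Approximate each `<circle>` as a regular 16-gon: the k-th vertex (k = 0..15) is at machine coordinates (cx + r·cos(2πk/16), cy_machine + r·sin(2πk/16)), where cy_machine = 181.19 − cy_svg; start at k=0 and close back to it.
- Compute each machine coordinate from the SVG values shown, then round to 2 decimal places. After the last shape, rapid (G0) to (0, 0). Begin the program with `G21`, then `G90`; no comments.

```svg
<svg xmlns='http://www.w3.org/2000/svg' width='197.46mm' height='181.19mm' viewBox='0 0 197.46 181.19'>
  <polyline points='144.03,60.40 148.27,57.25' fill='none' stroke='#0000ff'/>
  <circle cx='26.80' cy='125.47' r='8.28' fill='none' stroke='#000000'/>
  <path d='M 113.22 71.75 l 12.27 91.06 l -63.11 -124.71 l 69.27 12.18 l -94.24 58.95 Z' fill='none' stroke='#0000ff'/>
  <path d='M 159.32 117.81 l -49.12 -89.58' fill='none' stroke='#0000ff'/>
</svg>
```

G21
G90
G0 X144.03 Y120.79
M4 S237
G01 X148.27 Y123.94 F3281
M5
G0 X35.08 Y55.72
M4 S843
G01 X34.45 Y58.89 F990
G01 X32.65 Y61.57
G01 X29.97 Y63.37
G01 X26.80 Y64.00
G01 X23.63 Y63.37
G01 X20.95 Y61.57
G01 X19.15 Y58.89
G01 X18.52 Y55.72
G01 X19.15 Y52.55
G01 X20.95 Y49.87
G01 X23.63 Y48.07
G01 X26.80 Y47.44
G01 X29.97 Y48.07
G01 X32.65 Y49.87
G01 X34.45 Y52.55
G01 X35.08 Y55.72
M5
G0 X113.22 Y109.44
M4 S237
G01 X125.49 Y18.38 F3281
G01 X62.38 Y143.09
G01 X131.65 Y130.91
G01 X37.41 Y71.96
G01 X113.22 Y109.44
M5
G0 X159.32 Y63.38
M4 S237
G01 X110.20 Y152.96 F3281
M5
G0 X0.00 Y0.00

Since the viewBox matches the mm dimensions, user units are millimetres directly. The only transform is the Y-flip y_m = 181.19 − y_svg.

Shape 1 is a line segment drawn with `<polyline>`. Its stroke #0000ff means engrave at S237, F3281. After flipping Y the toolpath is (144.03,120.79) → (148.27,123.94).

Shape 2 is a circle drawn with `<circle>`. Its stroke #000000 means cut at S843, F990. After flipping Y the toolpath is (35.08,55.72) → (34.45,58.89) → (32.65,61.57) → (29.97,63.37) → (26.80,64.00) → (23.63,63.37) → (20.95,61.57) → (19.15,58.89) → (18.52,55.72) → (19.15,52.55) → (20.95,49.87) → (23.63,48.07) → (26.80,47.44) → (29.97,48.07) → (32.65,49.87) → (34.45,52.55) → (35.08,55.72), returning to the start.

Shape 3 is a closed polygon drawn with `<path>`. Its stroke #0000ff means engrave at S237, F3281. After flipping Y the toolpath is (113.22,109.44) → (125.49,18.38) → (62.38,143.09) → (131.65,130.91) → (37.41,71.96) → (113.22,109.44), returning to the start.

Shape 4 is a line segment drawn with `<path>`. Its stroke #0000ff means engrave at S237, F3281. After flipping Y the toolpath is (159.32,63.38) → (110.20,152.96).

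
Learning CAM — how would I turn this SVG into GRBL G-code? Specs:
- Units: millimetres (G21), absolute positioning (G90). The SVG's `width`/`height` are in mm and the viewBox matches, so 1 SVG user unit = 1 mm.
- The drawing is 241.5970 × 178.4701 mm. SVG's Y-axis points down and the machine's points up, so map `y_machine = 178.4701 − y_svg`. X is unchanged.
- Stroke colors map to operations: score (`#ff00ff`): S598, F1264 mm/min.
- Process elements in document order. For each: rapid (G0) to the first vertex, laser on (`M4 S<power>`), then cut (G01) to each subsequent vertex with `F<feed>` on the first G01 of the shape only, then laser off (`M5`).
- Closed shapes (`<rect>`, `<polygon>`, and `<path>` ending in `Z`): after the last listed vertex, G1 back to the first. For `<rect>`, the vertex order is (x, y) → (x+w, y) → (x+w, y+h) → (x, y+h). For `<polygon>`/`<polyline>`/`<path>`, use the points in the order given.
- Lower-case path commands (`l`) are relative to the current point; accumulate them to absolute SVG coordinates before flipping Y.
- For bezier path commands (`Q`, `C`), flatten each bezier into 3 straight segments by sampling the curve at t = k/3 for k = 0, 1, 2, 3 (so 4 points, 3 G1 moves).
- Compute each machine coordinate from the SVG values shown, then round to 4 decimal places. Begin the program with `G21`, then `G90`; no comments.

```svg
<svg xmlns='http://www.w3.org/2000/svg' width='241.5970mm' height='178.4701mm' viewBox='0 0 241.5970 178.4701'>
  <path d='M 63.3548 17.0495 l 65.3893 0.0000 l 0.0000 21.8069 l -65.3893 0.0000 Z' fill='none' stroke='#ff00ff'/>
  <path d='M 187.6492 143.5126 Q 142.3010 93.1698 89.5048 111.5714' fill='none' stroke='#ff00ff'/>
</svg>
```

G21
G90
G0 X63.3548 Y161.4206
M4 S598
G01 X128.7441 Y161.4206 F1264
G01 X128.7441 Y139.6137
G01 X63.3548 Y139.6137
G01 X63.3548 Y161.4206
M5
G0 X187.6492 Y34.9575
M4 S598
G01 X156.5895 Y60.8811 F1264
G01 X123.8747 Y71.5282
G01 X89.5048 Y66.8987
M5

viewBox `0 0 241.5970 178.4701` with mm width/height → 1 unit = 1 mm. Flip: y_m = 178.4701 − y_svg.

**Shape 1** — `<path>` rectangle, stroke `#ff00ff` → score (S598, F1264). Machine vertices: (63.3548,161.4206) → (128.7441,161.4206) → (128.7441,139.6137) → (63.3548,139.6137) → (63.3548,161.4206). Closed: final G1 returns to the first vertex.

**Shape 2** — `<path>` quadratic bezier, stroke `#ff00ff` → score (S598, F1264). Control points (SVG): P0=(187.6492,143.5126), P1=(142.3010,93.1698), P2=(89.5048,111.5714); sampled at t=k/3. Machine vertices: (187.6492,34.9575) → (156.5895,60.8811) → (123.8747,71.5282) → (89.5048,66.8987). Open path.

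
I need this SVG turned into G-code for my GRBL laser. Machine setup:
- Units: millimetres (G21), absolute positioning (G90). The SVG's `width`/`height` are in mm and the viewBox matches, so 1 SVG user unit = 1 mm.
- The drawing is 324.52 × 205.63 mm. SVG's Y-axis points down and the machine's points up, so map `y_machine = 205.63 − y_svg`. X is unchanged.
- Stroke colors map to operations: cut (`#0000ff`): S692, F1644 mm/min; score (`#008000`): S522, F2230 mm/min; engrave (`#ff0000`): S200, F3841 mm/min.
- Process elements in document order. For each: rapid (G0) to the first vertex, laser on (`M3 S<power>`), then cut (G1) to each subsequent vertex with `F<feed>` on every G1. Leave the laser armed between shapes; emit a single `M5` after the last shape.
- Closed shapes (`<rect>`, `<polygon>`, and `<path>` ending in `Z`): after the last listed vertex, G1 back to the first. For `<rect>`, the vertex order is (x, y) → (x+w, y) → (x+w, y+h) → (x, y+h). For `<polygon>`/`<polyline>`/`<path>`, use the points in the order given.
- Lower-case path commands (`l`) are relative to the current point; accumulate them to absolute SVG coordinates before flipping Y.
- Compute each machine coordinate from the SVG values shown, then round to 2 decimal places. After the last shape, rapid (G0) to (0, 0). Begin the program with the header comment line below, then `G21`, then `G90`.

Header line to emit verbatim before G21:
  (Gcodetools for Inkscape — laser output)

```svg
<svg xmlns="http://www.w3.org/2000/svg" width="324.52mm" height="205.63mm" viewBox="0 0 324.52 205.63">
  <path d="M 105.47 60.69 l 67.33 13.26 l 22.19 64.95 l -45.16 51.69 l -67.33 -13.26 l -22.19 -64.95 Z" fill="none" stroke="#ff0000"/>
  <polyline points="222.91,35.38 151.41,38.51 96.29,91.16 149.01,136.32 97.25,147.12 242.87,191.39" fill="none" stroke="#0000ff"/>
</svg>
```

Since the viewBox matches the mm dimensions, user units are millimetres directly. The only transform is the Y-flip y_m = 205.63 − y_svg.

Shape 1 is a regular polygon drawn with `<path>`. Its stroke #ff0000 means engrave at S200, F3841. After flipping Y the toolpath is (105.47,144.94) → (172.80,131.68) → (194.99,66.73) → (149.83,15.04) → (82.50,28.30) → (60.31,93.25) → (105.47,144.94), returning to the start.

Shape 2 is a open polyline drawn with `<polyline>`. Its stroke #0000ff means cut at S692, F1644. After flipping Y the toolpath is (222.91,170.25) → (151.41,167.12) → (96.29,114.47) → (149.01,69.31) → (97.25,58.51) → (242.87,14.24).

(Gcodetools for Inkscape — laser output)
G21
G90
G0 X105.47 Y144.94
M3 S200
G1 X172.80 Y131.68 F3841
G1 X194.99 Y66.73 F3841
G1 X149.83 Y15.04 F3841
G1 X82.50 Y28.30 F3841
G1 X60.31 Y93.25 F3841
G1 X105.47 Y144.94 F3841
G0 X222.91 Y170.25
M3 S692
G1 X151.41 Y167.12 F1644
G1 X96.29 Y114.47 F1644
G1 X149.01 Y69.31 F1644
G1 X97.25 Y58.51 F1644
G1 X242.87 Y14.24 F1644
M5
G0 X0.00 Y0.00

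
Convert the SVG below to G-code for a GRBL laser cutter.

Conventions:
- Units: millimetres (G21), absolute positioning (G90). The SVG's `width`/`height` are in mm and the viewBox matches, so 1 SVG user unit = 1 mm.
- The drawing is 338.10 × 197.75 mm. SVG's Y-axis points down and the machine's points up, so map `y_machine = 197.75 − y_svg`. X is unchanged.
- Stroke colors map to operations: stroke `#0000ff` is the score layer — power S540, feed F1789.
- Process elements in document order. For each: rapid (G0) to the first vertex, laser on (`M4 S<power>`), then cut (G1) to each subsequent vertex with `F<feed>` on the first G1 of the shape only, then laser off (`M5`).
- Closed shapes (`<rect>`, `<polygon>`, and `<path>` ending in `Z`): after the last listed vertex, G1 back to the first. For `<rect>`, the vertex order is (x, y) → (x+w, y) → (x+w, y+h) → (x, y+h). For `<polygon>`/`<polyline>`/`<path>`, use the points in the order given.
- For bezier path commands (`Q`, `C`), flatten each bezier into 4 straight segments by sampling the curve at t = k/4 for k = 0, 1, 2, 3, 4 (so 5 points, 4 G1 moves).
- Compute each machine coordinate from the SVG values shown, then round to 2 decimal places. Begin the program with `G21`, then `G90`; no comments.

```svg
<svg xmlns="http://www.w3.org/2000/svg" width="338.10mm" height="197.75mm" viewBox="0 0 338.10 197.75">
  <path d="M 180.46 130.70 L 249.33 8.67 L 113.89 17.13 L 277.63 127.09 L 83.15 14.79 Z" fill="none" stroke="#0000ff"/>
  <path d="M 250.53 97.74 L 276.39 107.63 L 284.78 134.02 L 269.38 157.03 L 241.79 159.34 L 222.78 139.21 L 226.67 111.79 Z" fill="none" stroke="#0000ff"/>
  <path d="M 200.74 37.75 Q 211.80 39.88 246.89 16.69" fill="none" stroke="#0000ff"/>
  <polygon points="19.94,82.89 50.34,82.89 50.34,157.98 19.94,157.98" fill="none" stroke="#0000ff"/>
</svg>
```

viewBox `0 0 338.10 197.75` with mm width/height → 1 unit = 1 mm. Flip: y_m = 197.75 − y_svg.

**Shape 1** — `<path>` closed polygon, stroke `#0000ff` → score (S540, F1789). Machine vertices: (180.46,67.05) → (249.33,189.08) → (113.89,180.62) → (277.63,70.66) → (83.15,182.96) → (180.46,67.05). Closed: final G1 returns to the first vertex.

**Shape 2** — `<path>` regular polygon, stroke `#0000ff` → score (S540, F1789). Machine vertices: (250.53,100.01) → (276.39,90.12) → (284.78,63.73) → (269.38,40.72) → (241.79,38.41) → (222.78,58.54) → (226.67,85.96) → (250.53,100.01). Closed: final G1 returns to the first vertex.

**Shape 3** — `<path>` quadratic bezier, stroke `#0000ff` → score (S540, F1789). Control points (SVG): P0=(200.74,37.75), P1=(211.80,39.88), P2=(246.89,16.69); sampled at t=k/4. Machine vertices: (200.74,160.00) → (207.77,160.52) → (217.81,164.20) → (230.85,171.05) → (246.89,181.06). Open path.

**Shape 4** — `<polygon>` rectangle, stroke `#0000ff` → score (S540, F1789). Machine vertices: (19.94,114.86) → (50.34,114.86) → (50.34,39.77) → (19.94,39.77) → (19.94,114.86). Closed: final G1 returns to the first vertex.

G21
G90
G0 X180.46 Y67.05
M4 S540
G1 X249.33 Y189.08 F1789
G1 X113.89 Y180.62
G1 X277.63 Y70.66
G1 X83.15 Y182.96
G1 X180.46 Y67.05
M5
G0 X250.53 Y100.01
M4 S540
G1 X276.39 Y90.12 F1789
G1 X284.78 Y63.73
G1 X269.38 Y40.72
G1 X241.79 Y38.41
G1 X222.78 Y58.54
G1 X226.67 Y85.96
G1 X250.53 Y100.01
M5
G0 X200.74 Y160.00
M4 S540
G1 X207.77 Y160.52 F1789
G1 X217.81 Y164.20
G1 X230.85 Y171.05
G1 X246.89 Y181.06
M5
G0 X19.94 Y114.86
M4 S540
G1 X50.34 Y114.86 F1789
G1 X50.34 Y39.77
G1 X19.94 Y39.77
G1 X19.94 Y114.86
M5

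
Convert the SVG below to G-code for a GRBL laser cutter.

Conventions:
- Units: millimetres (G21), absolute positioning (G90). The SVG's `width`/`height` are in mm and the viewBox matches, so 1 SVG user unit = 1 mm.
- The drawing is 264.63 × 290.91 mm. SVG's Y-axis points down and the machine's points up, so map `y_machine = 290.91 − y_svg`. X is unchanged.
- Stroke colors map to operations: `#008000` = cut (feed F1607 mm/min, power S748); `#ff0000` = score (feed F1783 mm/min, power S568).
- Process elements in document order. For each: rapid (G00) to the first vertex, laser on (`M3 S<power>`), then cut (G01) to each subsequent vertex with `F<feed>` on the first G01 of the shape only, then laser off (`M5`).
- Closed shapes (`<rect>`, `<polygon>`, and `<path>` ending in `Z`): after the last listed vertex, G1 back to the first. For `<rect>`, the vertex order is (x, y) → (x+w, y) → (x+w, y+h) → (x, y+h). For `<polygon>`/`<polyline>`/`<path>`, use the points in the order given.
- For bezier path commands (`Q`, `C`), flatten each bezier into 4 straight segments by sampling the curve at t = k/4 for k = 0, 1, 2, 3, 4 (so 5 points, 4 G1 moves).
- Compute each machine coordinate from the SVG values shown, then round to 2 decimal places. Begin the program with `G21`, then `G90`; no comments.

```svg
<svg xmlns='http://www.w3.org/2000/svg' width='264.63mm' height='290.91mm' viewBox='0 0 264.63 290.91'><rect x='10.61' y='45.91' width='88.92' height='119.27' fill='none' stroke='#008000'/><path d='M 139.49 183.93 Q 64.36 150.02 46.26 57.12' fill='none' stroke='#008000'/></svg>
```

Since the viewBox matches the mm dimensions, user units are millimetres directly. The only transform is the Y-flip y_m = 290.91 − y_svg.

Shape 1 is a rectangle drawn with `<rect>`. Its stroke #008000 means cut at S748, F1607. After flipping Y the toolpath is (10.61,245.00) → (99.53,245.00) → (99.53,125.73) → (10.61,125.73) → (10.61,245.00), returning to the start.

Shape 2 is a quadratic bezier drawn with `<path>`. Its stroke #008000 means cut at S748, F1607. After flipping Y the toolpath is (139.49,106.98) → (105.49,127.62) → (78.62,155.64) → (58.87,191.03) → (46.26,233.79).

G21
G90
G00 X10.61 Y245.00
M3 S748
G01 X99.53 Y245.00 F1607
G01 X99.53 Y125.73
G01 X10.61 Y125.73
G01 X10.61 Y245.00
M5
G00 X139.49 Y106.98
M3 S748
G01 X105.49 Y127.62 F1607
G01 X78.62 Y155.64
G01 X58.87 Y191.03
G01 X46.26 Y233.79
M5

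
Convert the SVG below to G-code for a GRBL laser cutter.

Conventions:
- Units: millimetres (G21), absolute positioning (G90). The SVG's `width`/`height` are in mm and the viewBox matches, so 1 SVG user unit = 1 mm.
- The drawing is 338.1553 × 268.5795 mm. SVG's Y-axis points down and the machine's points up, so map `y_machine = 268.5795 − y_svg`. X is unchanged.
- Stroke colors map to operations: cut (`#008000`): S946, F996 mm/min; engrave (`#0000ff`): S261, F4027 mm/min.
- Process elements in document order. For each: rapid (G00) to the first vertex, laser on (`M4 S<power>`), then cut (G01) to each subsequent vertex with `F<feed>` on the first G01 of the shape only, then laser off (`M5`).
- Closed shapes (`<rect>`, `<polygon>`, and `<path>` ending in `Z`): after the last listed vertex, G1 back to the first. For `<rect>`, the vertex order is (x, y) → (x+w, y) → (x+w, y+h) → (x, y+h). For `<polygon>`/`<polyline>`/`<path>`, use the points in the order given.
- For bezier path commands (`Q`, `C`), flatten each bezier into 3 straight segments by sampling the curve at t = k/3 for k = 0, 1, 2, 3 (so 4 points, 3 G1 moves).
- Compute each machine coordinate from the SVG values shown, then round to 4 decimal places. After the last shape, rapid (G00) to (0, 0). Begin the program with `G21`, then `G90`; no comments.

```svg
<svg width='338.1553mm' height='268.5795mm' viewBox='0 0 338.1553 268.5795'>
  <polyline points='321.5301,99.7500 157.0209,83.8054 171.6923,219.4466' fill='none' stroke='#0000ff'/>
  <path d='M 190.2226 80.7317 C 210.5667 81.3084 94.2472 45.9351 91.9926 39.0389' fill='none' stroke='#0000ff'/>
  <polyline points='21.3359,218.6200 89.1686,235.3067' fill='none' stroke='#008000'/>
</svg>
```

G21
G90
G00 X321.5301 Y168.8295
M4 S261
G01 X157.0209 Y184.7741 F4027
G01 X171.6923 Y49.1329
M5
G00 X190.2226 Y187.8478
M4 S261
G01 X174.2984 Y196.8682 F4027
G01 X122.9826 Y215.5382
G01 X91.9926 Y229.5406
M5
G00 X21.3359 Y49.9595
M4 S946
G01 X89.1686 Y33.2728 F996
M5
G00 X0.0000 Y0.0000

1 u = 1 mm; y_m = 268.5795 − y.

[1] `<polyline>` open polyline, #0000ff→engrave S261 F4027: (321.5301,168.8295) → (157.0209,184.7741) → (171.6923,49.1329)

[2] `<path>` cubic bezier, #0000ff→engrave S261 F4027: (190.2226,187.8478) → (174.2984,196.8682) → (122.9826,215.5382) → (91.9926,229.5406)

[3] `<polyline>` line segment, #008000→cut S946 F996: (21.3359,49.9595) → (89.1686,33.2728)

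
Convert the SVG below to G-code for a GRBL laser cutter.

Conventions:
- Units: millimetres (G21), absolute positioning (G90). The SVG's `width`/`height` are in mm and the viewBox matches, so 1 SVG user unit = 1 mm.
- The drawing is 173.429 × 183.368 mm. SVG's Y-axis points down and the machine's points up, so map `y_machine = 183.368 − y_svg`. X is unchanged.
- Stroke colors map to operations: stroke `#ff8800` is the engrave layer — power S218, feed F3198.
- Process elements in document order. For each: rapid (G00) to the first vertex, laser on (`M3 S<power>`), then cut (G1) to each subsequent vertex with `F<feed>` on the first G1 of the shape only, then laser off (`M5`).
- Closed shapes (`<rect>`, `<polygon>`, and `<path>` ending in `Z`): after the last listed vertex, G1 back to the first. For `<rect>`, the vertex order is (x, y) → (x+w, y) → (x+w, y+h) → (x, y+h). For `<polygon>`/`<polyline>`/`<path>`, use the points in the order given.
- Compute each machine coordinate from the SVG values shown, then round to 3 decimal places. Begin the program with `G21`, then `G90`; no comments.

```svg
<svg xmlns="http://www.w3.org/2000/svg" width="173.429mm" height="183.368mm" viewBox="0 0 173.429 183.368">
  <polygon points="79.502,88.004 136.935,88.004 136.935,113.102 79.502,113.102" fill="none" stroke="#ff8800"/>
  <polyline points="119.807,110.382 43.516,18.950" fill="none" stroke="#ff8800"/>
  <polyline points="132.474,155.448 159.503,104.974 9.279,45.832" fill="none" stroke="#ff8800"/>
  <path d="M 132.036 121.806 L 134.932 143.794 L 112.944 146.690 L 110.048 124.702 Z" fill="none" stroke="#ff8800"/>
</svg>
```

1 u = 1 mm; y_m = 183.368 − y.

[1] `<polygon>` rectangle, #ff8800→engrave S218 F3198: (79.502,95.364) → (136.935,95.364) → (136.935,70.266) → (79.502,70.266) → (79.502,95.364) (closed)

[2] `<polyline>` line segment, #ff8800→engrave S218 F3198: (119.807,72.986) → (43.516,164.418)

[3] `<polyline>` open polyline, #ff8800→engrave S218 F3198: (132.474,27.920) → (159.503,78.394) → (9.279,137.536)

[4] `<path>` regular polygon, #ff8800→engrave S218 F3198: (132.036,61.562) → (134.932,39.574) → (112.944,36.678) → (110.048,58.666) → (132.036,61.562) (closed)

G21
G90
G00 X79.502 Y95.364
M3 S218
G1 X136.935 Y95.364 F3198
G1 X136.935 Y70.266
G1 X79.502 Y70.266
G1 X79.502 Y95.364
M5
G00 X119.807 Y72.986
M3 S218
G1 X43.516 Y164.418 F3198
M5
G00 X132.474 Y27.920
M3 S218
G1 X159.503 Y78.394 F3198
G1 X9.279 Y137.536
M5
G00 X132.036 Y61.562
M3 S218
G1 X134.932 Y39.574 F3198
G1 X112.944 Y36.678
G1 X110.048 Y58.666
G1 X132.036 Y61.562
M5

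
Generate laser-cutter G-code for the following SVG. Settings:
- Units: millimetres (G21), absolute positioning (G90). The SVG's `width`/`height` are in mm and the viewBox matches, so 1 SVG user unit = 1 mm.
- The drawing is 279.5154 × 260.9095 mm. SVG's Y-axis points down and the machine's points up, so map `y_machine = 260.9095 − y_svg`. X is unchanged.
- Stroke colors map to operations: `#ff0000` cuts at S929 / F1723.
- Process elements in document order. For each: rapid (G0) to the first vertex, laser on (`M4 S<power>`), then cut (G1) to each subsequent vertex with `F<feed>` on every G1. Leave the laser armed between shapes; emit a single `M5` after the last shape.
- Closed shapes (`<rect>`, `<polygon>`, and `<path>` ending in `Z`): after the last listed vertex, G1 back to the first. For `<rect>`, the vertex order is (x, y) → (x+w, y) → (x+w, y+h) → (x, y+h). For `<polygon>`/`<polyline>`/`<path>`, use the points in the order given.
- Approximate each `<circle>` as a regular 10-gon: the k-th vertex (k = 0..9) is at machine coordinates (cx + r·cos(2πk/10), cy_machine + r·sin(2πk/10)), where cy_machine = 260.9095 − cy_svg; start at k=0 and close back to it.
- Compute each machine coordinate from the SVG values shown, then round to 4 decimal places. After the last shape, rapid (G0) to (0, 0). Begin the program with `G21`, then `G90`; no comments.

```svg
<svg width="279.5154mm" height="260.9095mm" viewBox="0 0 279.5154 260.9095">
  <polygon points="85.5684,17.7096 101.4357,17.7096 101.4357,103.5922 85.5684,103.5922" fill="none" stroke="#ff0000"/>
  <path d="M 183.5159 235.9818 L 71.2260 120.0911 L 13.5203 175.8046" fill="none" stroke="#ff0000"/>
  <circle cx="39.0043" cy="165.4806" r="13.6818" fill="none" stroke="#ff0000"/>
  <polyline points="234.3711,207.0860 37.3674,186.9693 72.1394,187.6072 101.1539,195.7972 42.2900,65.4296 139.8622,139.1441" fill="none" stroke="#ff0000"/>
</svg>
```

G21
G90
G0 X85.5684 Y243.1999
M4 S929
G1 X101.4357 Y243.1999 F1723
G1 X101.4357 Y157.3173 F1723
G1 X85.5684 Y157.3173 F1723
G1 X85.5684 Y243.1999 F1723
G0 X183.5159 Y24.9277
M4 S929
G1 X71.2260 Y140.8184 F1723
G1 X13.5203 Y85.1049 F1723
G0 X52.6861 Y95.4289
M4 S929
G1 X50.0731 Y103.4709 F1723
G1 X43.2322 Y108.4411 F1723
G1 X34.7764 Y108.4411 F1723
G1 X27.9355 Y103.4709 F1723
G1 X25.3225 Y95.4289 F1723
G1 X27.9355 Y87.3869 F1723
G1 X34.7764 Y82.4167 F1723
G1 X43.2322 Y82.4167 F1723
G1 X50.0731 Y87.3869 F1723
G1 X52.6861 Y95.4289 F1723
G0 X234.3711 Y53.8235
M4 S929
G1 X37.3674 Y73.9402 F1723
G1 X72.1394 Y73.3023 F1723
G1 X101.1539 Y65.1123 F1723
G1 X42.2900 Y195.4799 F1723
G1 X139.8622 Y121.7654 F1723
M5
G0 X0.0000 Y0.0000

viewBox `0 0 279.5154 260.9095` with mm width/height → 1 unit = 1 mm. Flip: y_m = 260.9095 − y_svg.

**Shape 1** — `<polygon>` rectangle, stroke `#ff0000` → cut (S929, F1723). Machine vertices: (85.5684,243.1999) → (101.4357,243.1999) → (101.4357,157.3173) → (85.5684,157.3173) → (85.5684,243.1999). Closed: final G1 returns to the first vertex.

**Shape 2** — `<path>` open polyline, stroke `#ff0000` → cut (S929, F1723). Machine vertices: (183.5159,24.9277) → (71.2260,140.8184) → (13.5203,85.1049). Open path.

**Shape 3** — `<circle>` circle, stroke `#ff0000` → cut (S929, F1723). Machine vertices: (52.6861,95.4289) → (50.0731,103.4709) → (43.2322,108.4411) → (34.7764,108.4411) → (27.9355,103.4709) → (25.3225,95.4289) → (27.9355,87.3869) → (34.7764,82.4167) → (43.2322,82.4167) → (50.0731,87.3869) → (52.6861,95.4289). Closed: final G1 returns to the first vertex.

**Shape 4** — `<polyline>` open polyline, stroke `#ff0000` → cut (S929, F1723). Machine vertices: (234.3711,53.8235) → (37.3674,73.9402) → (72.1394,73.3023) → (101.1539,65.1123) → (42.2900,195.4799) → (139.8622,121.7654). Open path.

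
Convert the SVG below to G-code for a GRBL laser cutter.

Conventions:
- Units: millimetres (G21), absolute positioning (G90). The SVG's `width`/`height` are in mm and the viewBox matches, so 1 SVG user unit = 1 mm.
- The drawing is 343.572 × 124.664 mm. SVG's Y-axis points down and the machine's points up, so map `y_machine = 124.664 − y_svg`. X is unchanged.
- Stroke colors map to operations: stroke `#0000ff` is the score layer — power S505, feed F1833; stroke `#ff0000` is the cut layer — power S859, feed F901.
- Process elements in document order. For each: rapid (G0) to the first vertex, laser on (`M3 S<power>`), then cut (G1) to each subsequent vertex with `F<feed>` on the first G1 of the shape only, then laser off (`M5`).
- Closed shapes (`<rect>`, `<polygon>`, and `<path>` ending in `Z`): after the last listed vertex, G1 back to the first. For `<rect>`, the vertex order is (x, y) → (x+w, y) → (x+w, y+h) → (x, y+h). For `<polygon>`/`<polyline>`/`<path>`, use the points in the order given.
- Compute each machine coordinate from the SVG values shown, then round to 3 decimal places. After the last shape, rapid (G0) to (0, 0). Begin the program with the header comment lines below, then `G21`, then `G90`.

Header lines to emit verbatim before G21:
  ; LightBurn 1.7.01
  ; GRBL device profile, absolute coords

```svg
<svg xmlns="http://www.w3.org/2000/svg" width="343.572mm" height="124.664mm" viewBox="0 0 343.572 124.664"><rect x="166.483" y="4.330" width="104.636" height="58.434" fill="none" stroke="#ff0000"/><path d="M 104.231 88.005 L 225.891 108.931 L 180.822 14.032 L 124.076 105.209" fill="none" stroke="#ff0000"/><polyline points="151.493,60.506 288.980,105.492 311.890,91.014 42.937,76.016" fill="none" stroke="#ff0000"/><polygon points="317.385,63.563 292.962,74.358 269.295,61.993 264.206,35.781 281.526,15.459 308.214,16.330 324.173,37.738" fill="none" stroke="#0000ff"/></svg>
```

; LightBurn 1.7.01
; GRBL device profile, absolute coords
G21
G90
G0 X166.483 Y120.334
M3 S859
G1 X271.119 Y120.334 F901
G1 X271.119 Y61.900
G1 X166.483 Y61.900
G1 X166.483 Y120.334
M5
G0 X104.231 Y36.659
M3 S859
G1 X225.891 Y15.733 F901
G1 X180.822 Y110.632
G1 X124.076 Y19.455
M5
G0 X151.493 Y64.158
M3 S859
G1 X288.980 Y19.172 F901
G1 X311.890 Y33.650
G1 X42.937 Y48.648
M5
G0 X317.385 Y61.101
M3 S505
G1 X292.962 Y50.306 F1833
G1 X269.295 Y62.671
G1 X264.206 Y88.883
G1 X281.526 Y109.205
G1 X308.214 Y108.334
G1 X324.173 Y86.926
G1 X317.385 Y61.101
M5
G0 X0.000 Y0.000

Since the viewBox matches the mm dimensions, user units are millimetres directly. The only transform is the Y-flip y_m = 124.664 − y_svg.

Shape 1 is a rectangle drawn with `<rect>`. Its stroke #ff0000 means cut at S859, F901. After flipping Y the toolpath is (166.483,120.334) → (271.119,120.334) → (271.119,61.900) → (166.483,61.900) → (166.483,120.334), returning to the start.

Shape 2 is a open polyline drawn with `<path>`. Its stroke #ff0000 means cut at S859, F901. After flipping Y the toolpath is (104.231,36.659) → (225.891,15.733) → (180.822,110.632) → (124.076,19.455).

Shape 3 is a open polyline drawn with `<polyline>`. Its stroke #ff0000 means cut at S859, F901. After flipping Y the toolpath is (151.493,64.158) → (288.980,19.172) → (311.890,33.650) → (42.937,48.648).

Shape 4 is a regular polygon drawn with `<polygon>`. Its stroke #0000ff means score at S505, F1833. After flipping Y the toolpath is (317.385,61.101) → (292.962,50.306) → (269.295,62.671) → (264.206,88.883) → (281.526,109.205) → (308.214,108.334) → (324.173,86.926) → (317.385,61.101), returning to the start.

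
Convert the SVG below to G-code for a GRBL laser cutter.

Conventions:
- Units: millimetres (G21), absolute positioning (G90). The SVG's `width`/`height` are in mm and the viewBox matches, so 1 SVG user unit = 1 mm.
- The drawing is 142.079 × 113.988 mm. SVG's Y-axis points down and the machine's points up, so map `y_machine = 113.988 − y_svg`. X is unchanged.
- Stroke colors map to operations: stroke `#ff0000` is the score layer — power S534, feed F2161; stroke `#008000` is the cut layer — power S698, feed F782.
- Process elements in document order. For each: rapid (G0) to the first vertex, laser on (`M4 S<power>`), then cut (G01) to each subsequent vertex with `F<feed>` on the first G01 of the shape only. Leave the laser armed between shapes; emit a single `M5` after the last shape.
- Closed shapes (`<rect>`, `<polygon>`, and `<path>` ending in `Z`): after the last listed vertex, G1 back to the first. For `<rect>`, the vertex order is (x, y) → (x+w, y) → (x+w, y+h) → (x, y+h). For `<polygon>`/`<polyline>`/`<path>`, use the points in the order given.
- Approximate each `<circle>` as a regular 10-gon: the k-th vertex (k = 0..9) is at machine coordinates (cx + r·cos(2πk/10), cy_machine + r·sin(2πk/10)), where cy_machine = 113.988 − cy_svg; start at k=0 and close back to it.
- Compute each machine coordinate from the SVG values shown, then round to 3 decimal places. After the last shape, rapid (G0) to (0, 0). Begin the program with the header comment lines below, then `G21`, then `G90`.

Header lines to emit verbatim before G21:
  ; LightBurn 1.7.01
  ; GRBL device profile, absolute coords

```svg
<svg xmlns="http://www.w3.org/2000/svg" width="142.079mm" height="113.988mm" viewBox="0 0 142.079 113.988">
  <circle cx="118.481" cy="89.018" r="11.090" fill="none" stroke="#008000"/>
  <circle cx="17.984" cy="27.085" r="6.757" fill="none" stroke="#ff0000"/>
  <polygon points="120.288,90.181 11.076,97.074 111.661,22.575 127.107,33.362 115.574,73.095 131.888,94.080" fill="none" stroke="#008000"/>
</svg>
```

; LightBurn 1.7.01
; GRBL device profile, absolute coords
G21
G90
G0 X129.571 Y24.970
M4 S698
G01 X127.453 Y31.489 F782
G01 X121.908 Y35.517
G01 X115.054 Y35.517
G01 X109.509 Y31.489
G01 X107.391 Y24.970
G01 X109.509 Y18.451
G01 X115.054 Y14.423
G01 X121.908 Y14.423
G01 X127.453 Y18.451
G01 X129.571 Y24.970
G0 X24.741 Y86.903
M4 S534
G01 X23.451 Y90.875 F2161
G01 X20.072 Y93.329
G01 X15.896 Y93.329
G01 X12.517 Y90.875
G01 X11.227 Y86.903
G01 X12.517 Y82.931
G01 X15.896 Y80.477
G01 X20.072 Y80.477
G01 X23.451 Y82.931
G01 X24.741 Y86.903
G0 X120.288 Y23.807
M4 S698
G01 X11.076 Y16.914 F782
G01 X111.661 Y91.413
G01 X127.107 Y80.626
G01 X115.574 Y40.893
G01 X131.888 Y19.908
G01 X120.288 Y23.807
M5
G0 X0.000 Y0.000

1 u = 1 mm; y_m = 113.988 − y.

[1] `<circle>` circle, #008000→cut S698 F782: (129.571,24.970) → (127.453,31.489) → (121.908,35.517) → (115.054,35.517) → (109.509,31.489) → (107.391,24.970) → (109.509,18.451) → (115.054,14.423) → (121.908,14.423) → (127.453,18.451) → (129.571,24.970) (closed)

[2] `<circle>` circle, #ff0000→score S534 F2161: (24.741,86.903) → (23.451,90.875) → (20.072,93.329) → (15.896,93.329) → (12.517,90.875) → (11.227,86.903) → (12.517,82.931) → (15.896,80.477) → (20.072,80.477) → (23.451,82.931) → (24.741,86.903) (closed)

[3] `<polygon>` closed polygon, #008000→cut S698 F782: (120.288,23.807) → (11.076,16.914) → (111.661,91.413) → (127.107,80.626) → (115.574,40.893) → (131.888,19.908) → (120.288,23.807) (closed)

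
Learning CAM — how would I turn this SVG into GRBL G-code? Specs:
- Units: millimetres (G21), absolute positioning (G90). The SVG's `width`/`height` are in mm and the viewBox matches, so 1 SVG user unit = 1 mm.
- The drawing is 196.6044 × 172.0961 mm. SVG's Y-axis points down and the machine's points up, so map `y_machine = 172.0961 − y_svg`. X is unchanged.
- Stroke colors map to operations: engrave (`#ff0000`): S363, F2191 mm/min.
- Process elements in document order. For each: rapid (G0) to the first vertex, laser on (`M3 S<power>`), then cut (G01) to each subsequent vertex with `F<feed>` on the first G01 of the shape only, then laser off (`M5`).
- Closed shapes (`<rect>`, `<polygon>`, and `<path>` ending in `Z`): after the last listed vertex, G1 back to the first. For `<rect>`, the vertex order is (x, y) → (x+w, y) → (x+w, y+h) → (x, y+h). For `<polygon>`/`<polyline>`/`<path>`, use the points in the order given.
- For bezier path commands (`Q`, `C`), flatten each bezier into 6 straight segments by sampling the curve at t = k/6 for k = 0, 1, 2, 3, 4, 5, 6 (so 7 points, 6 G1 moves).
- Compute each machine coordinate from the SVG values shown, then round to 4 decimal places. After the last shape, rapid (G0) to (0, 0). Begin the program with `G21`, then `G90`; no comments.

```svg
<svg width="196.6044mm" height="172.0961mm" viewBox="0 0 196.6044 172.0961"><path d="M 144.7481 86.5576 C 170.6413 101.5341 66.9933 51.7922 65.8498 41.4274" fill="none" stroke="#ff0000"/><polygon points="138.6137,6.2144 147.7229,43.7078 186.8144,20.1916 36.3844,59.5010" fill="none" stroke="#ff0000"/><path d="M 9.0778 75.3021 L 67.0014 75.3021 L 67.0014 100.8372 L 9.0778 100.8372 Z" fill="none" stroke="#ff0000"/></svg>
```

viewBox `0 0 196.6044 172.0961` with mm width/height → 1 unit = 1 mm. Flip: y_m = 172.0961 − y_svg.

**Shape 1** — `<path>` cubic bezier, stroke `#ff0000` → engrave (S363, F2191). Control points (SVG): P0=(144.7481,86.5576), P1=(170.6413,101.5341), P2=(66.9933,51.7922), P3=(65.8498,41.4274); sampled at t=k/6. Machine vertices: (144.7481,85.5385) → (147.9739,82.9615) → (136.0552,88.2794) → (115.4377,98.6006) → (92.5672,111.0336) → (73.8893,122.6868) → (65.8498,130.6687). Open path.

**Shape 2** — `<polygon>` closed polygon, stroke `#ff0000` → engrave (S363, F2191). Machine vertices: (138.6137,165.8817) → (147.7229,128.3883) → (186.8144,151.9045) → (36.3844,112.5951) → (138.6137,165.8817). Closed: final G1 returns to the first vertex.

**Shape 3** — `<path>` rectangle, stroke `#ff0000` → engrave (S363, F2191). Machine vertices: (9.0778,96.7940) → (67.0014,96.7940) → (67.0014,71.2589) → (9.0778,71.2589) → (9.0778,96.7940). Closed: final G1 returns to the first vertex.

G21
G90
G0 X144.7481 Y85.5385
M3 S363
G01 X147.9739 Y82.9615 F2191
G01 X136.0552 Y88.2794
G01 X115.4377 Y98.6006
G01 X92.5672 Y111.0336
G01 X73.8893 Y122.6868
G01 X65.8498 Y130.6687
M5
G0 X138.6137 Y165.8817
M3 S363
G01 X147.7229 Y128.3883 F2191
G01 X186.8144 Y151.9045
G01 X36.3844 Y112.5951
G01 X138.6137 Y165.8817
M5
G0 X9.0778 Y96.7940
M3 S363
G01 X67.0014 Y96.7940 F2191
G01 X67.0014 Y71.2589
G01 X9.0778 Y71.2589
G01 X9.0778 Y96.7940
M5
G0 X0.0000 Y0.0000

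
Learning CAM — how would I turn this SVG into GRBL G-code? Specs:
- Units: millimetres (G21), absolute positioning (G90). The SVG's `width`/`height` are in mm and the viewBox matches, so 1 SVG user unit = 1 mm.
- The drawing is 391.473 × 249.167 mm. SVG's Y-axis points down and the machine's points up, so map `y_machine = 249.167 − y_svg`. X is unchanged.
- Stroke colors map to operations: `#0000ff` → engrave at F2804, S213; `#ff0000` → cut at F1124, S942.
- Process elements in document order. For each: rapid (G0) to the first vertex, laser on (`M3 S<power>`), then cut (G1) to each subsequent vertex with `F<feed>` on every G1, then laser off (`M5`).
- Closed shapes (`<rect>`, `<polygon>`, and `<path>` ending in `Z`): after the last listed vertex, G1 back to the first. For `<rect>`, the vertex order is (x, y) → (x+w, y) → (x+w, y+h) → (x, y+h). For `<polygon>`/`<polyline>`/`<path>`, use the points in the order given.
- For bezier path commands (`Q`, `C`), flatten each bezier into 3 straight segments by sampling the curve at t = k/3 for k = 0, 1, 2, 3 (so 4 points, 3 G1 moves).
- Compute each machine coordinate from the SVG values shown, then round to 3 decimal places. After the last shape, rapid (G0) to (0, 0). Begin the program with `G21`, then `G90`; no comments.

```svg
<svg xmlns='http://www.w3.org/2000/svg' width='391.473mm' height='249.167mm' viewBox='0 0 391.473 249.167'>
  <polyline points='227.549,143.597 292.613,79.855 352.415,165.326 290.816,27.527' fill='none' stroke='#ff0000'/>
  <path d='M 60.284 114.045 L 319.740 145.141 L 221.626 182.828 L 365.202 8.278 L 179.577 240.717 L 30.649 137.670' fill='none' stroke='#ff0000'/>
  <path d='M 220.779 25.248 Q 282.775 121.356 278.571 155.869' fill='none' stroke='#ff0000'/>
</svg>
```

G21
G90
G0 X227.549 Y105.570
M3 S942
G1 X292.613 Y169.312 F1124
G1 X352.415 Y83.841 F1124
G1 X290.816 Y221.640 F1124
M5
G0 X60.284 Y135.122
M3 S942
G1 X319.740 Y104.026 F1124
G1 X221.626 Y66.339 F1124
G1 X365.202 Y240.889 F1124
G1 X179.577 Y8.450 F1124
G1 X30.649 Y111.497 F1124
M5
G0 X220.779 Y223.919
M3 S942
G1 X254.754 Y166.691 F1124
G1 X274.018 Y123.151 F1124
G1 X278.571 Y93.298 F1124
M5
G0 X0.000 Y0.000

Since the viewBox matches the mm dimensions, user units are millimetres directly. The only transform is the Y-flip y_m = 249.167 − y_svg.

Shape 1 is a open polyline drawn with `<polyline>`. Its stroke #ff0000 means cut at S942, F1124. After flipping Y the toolpath is (227.549,105.570) → (292.613,169.312) → (352.415,83.841) → (290.816,221.640).

Shape 2 is a open polyline drawn with `<path>`. Its stroke #ff0000 means cut at S942, F1124. After flipping Y the toolpath is (60.284,135.122) → (319.740,104.026) → (221.626,66.339) → (365.202,240.889) → (179.577,8.450) → (30.649,111.497).

Shape 3 is a quadratic bezier drawn with `<path>`. Its stroke #ff0000 means cut at S942, F1124. After flipping Y the toolpath is (220.779,223.919) → (254.754,166.691) → (274.018,123.151) → (278.571,93.298).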